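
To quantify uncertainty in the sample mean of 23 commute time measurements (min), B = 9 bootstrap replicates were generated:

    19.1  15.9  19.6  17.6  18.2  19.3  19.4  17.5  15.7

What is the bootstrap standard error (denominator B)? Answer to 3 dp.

SE* = 1.397

Bootstrap SE is the standard deviation of the 9 replicate means.
Mean of replicates: (19.1 + 15.9 + 19.6 + 17.6 + 18.2 + 19.3 + 19.4 + 17.5 + 15.7) / 9 = 162.3000 / 9 = 18.0333
Sum of squared deviations: (+1.0667)² + (−2.1333)² + (+1.5667)² + (−0.4333)² + (+0.1667)² + (+1.2667)² + (+1.3667)² + (−0.5333)² + (−2.3333)² = 17.5600
Variance = 17.5600 / 9 = 1.9511
SE* = √1.9511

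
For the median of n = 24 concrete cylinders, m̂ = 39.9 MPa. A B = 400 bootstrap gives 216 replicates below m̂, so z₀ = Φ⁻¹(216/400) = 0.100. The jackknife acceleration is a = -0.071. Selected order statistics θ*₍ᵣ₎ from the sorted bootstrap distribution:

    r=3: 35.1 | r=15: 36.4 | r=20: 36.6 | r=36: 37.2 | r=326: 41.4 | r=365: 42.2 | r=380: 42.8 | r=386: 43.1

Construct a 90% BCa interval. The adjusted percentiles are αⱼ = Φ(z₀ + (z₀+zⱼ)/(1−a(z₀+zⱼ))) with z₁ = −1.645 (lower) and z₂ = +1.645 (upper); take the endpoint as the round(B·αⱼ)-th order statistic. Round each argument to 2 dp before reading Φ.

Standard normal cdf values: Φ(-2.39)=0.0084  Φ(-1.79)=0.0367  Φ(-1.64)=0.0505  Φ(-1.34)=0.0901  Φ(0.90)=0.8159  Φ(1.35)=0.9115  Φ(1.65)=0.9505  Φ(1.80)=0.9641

Lower: z₀ + z₁ = 0.100 + (-1.645) = -1.545; 1 − a(z₀+z₁) = 1 − (-0.071)(-1.545) = 0.8903; argument = 0.100 + (-1.545)/0.8903 = -1.6354 → -1.64.
α₁ = Φ(-1.64) = 0.0505; rank = round(400 × 0.0505) = 20; θ*₍20₎ = 36.6.
Upper: z₀ + z₂ = 1.745; 1 − a(z₀+z₂) = 1.1239; argument = 1.6526 → 1.65; α₂ = 0.9505; rank = 380; θ*₍380₎ = 42.8.

(36.6, 42.8)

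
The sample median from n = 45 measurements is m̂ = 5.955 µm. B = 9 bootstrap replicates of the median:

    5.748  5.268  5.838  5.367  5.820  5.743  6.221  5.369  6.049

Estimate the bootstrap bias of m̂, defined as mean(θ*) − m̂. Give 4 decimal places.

bias = −0.2413

mean(θ*) = (5.748 + 5.268 + 5.838 + 5.367 + 5.820 + 5.743 + 6.221 + 5.369 + 6.049) / 9 = 5.71367
bias = 5.71367 − 5.955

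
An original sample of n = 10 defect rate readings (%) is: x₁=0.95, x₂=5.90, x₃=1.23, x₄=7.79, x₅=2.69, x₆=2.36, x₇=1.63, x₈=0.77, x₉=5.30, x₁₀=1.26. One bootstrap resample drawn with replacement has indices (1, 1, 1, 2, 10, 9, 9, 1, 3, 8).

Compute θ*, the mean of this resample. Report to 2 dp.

Resample values: 0.95, 0.95, 0.95, 5.90, 1.26, 5.30, 5.30, 0.95, 1.23, 0.77.
Mean = (0.95 + 0.95 + 0.95 + 5.90 + 1.26 + 5.30 + 5.30 + 0.95 + 1.23 + 0.77) / 10 = 23.560 / 10 = 2.36

θ* = 2.36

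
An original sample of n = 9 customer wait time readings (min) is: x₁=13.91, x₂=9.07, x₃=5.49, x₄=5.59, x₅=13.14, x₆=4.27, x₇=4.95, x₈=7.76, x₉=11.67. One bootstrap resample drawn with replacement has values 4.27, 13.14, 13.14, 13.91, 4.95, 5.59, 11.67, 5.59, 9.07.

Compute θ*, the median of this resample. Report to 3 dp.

θ* = 9.070

Sorted: 4.27, 4.95, 5.59, 5.59, 9.07, 11.67, 13.14, 13.14, 13.91
Median = middle value = 9.070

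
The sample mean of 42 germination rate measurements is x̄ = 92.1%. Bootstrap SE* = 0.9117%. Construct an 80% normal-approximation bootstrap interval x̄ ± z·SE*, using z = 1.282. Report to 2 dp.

Margin = 1.282 × 0.9117 = 1.169
Interval: 92.1 ± 1.169

(90.93, 93.27)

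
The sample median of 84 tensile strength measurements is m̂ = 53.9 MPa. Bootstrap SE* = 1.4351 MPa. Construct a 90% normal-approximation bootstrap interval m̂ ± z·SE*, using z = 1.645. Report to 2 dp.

(51.54, 56.26)

Margin = 1.645 × 1.4351 = 2.361
Interval: 53.9 ± 2.361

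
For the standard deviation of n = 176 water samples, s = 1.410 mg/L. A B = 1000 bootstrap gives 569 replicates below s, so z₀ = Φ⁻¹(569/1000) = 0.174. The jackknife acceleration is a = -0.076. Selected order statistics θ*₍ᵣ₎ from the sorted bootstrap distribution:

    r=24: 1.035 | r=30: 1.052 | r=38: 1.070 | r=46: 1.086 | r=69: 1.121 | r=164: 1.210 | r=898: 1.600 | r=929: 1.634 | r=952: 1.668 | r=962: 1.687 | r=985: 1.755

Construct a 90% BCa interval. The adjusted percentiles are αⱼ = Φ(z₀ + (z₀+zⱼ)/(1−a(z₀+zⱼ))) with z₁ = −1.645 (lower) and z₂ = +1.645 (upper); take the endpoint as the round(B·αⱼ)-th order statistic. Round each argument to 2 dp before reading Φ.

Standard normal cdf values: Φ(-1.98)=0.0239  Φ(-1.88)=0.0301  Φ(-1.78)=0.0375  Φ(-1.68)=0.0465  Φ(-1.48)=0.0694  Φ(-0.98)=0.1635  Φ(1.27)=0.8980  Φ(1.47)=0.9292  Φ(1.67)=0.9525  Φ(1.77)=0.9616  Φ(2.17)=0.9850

Lower: z₀ + z₁ = 0.174 + (-1.645) = -1.471; 1 − a(z₀+z₁) = 1 − (-0.076)(-1.471) = 0.8882; argument = 0.174 + (-1.471)/0.8882 = -1.4822 → -1.48.
α₁ = Φ(-1.48) = 0.0694; rank = round(1000 × 0.0694) = 69; θ*₍69₎ = 1.121.
Upper: z₀ + z₂ = 1.819; 1 − a(z₀+z₂) = 1.1382; argument = 1.7721 → 1.77; α₂ = 0.9616; rank = 962; θ*₍962₎ = 1.687.

(1.121, 1.687)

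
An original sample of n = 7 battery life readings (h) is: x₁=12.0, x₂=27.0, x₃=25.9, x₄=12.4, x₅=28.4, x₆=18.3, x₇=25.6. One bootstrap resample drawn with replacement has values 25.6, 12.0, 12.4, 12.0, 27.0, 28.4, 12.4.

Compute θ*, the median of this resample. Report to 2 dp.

θ* = 12.40

Sorted: 12.0, 12.0, 12.4, 12.4, 25.6, 27.0, 28.4
Median = middle value = 12.40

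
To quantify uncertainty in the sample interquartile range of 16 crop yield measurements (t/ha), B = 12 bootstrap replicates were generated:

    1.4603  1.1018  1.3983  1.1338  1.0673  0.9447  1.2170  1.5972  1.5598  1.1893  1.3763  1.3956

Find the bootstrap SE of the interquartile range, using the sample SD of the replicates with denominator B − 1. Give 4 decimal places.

Bootstrap SE is the standard deviation of the 12 replicate interquartile ranges.
Mean of replicates: (1.4603 + 1.1018 + 1.3983 + 1.1338 + 1.0673 + 0.9447 + 1.2170 + 1.5972 + 1.5598 + 1.1893 + 1.3763 + 1.3956) / 12 = 15.44140 / 12 = 1.28678
Sum of squared deviations: (+0.17352)² + (−0.18498)² + (+0.11152)² + (−0.15298)² + (−0.21948)² + (−0.34208)² + (−0.06978)² + (+0.31042)² + (+0.27302)² + (−0.09748)² + (+0.08952)² + (+0.10882)² = 0.47048
Variance = 0.47048 / 11 = 0.04277
SE* = √0.04277

SE* = 0.2068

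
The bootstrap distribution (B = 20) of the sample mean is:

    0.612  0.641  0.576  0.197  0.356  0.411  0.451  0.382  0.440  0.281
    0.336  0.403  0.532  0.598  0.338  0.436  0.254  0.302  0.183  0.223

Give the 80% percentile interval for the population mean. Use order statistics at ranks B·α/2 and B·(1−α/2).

Sorted replicates: 0.183, 0.197, 0.223, 0.254, 0.281, 0.302, 0.336, 0.338, 0.356, 0.382, 0.403, 0.411, 0.436, 0.440, 0.451, 0.532, 0.576, 0.598, 0.612, 0.641
α = 0.20; lower rank = 20 × 0.100 = 2; upper rank = 20 × 0.900 = 18.
The 2nd smallest replicate is 0.197; the 18th is 0.598.

(0.197, 0.598)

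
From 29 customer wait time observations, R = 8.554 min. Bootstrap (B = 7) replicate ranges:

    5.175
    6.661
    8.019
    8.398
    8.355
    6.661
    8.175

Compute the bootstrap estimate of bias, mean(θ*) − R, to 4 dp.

bias = −1.2049

mean(θ*) = (5.175 + 6.661 + 8.019 + 8.398 + 8.355 + 6.661 + 8.175) / 7 = 7.34914
bias = 7.34914 − 8.554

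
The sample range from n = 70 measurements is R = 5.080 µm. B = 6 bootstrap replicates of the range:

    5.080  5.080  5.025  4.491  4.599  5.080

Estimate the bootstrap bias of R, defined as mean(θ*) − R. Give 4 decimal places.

mean(θ*) = (5.080 + 5.080 + 5.025 + 4.491 + 4.599 + 5.080) / 6 = 4.89250
bias = 4.89250 − 5.080

bias = −0.1875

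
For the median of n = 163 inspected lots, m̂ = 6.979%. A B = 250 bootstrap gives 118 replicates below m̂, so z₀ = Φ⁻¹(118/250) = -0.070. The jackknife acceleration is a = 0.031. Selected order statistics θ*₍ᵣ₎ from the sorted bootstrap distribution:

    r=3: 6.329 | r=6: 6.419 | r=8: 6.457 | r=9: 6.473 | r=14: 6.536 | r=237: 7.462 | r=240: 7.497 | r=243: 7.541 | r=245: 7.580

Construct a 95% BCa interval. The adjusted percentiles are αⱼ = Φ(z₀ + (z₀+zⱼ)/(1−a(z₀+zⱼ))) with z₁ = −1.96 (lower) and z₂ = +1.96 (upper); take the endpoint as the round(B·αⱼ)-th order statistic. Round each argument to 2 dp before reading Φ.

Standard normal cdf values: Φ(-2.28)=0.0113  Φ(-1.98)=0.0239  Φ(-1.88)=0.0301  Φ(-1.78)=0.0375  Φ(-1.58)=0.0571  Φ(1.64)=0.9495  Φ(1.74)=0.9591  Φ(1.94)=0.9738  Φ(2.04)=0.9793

Lower: z₀ + z₁ = -0.070 + (-1.960) = -2.030; 1 − a(z₀+z₁) = 1 − (0.031)(-2.030) = 1.0629; argument = -0.070 + (-2.030)/1.0629 = -1.9798 → -1.98.
α₁ = Φ(-1.98) = 0.0239; rank = round(250 × 0.0239) = 6; θ*₍6₎ = 6.419.
Upper: z₀ + z₂ = 1.890; 1 − a(z₀+z₂) = 0.9414; argument = 1.9376 → 1.94; α₂ = 0.9738; rank = 243; θ*₍243₎ = 7.541.

(6.419, 7.541)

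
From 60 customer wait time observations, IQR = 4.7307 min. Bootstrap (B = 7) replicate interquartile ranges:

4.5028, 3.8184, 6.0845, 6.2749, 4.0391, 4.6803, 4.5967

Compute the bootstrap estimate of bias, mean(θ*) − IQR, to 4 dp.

mean(θ*) = (4.5028 + 3.8184 + 6.0845 + 6.2749 + 4.0391 + 4.6803 + 4.5967) / 7 = 4.85667
bias = 4.85667 − 4.7307

bias = +0.1260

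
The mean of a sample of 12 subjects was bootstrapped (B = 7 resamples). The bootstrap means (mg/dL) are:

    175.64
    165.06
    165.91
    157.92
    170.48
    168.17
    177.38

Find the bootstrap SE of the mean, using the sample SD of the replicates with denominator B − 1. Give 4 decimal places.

SE* = 6.6355

Bootstrap SE is the standard deviation of the 7 replicate means.
Mean of replicates: (175.64 + 165.06 + 165.91 + 157.92 + 170.48 + 168.17 + 177.38) / 7 = 1180.56000 / 7 = 168.65143
Sum of squared deviations: (+6.98857)² + (−3.59143)² + (−2.74143)² + (−10.73143)² + (+1.82857)² + (−0.48143)² + (+8.72857)² = 264.18089
Variance = 264.18089 / 6 = 44.03015
SE* = √44.03015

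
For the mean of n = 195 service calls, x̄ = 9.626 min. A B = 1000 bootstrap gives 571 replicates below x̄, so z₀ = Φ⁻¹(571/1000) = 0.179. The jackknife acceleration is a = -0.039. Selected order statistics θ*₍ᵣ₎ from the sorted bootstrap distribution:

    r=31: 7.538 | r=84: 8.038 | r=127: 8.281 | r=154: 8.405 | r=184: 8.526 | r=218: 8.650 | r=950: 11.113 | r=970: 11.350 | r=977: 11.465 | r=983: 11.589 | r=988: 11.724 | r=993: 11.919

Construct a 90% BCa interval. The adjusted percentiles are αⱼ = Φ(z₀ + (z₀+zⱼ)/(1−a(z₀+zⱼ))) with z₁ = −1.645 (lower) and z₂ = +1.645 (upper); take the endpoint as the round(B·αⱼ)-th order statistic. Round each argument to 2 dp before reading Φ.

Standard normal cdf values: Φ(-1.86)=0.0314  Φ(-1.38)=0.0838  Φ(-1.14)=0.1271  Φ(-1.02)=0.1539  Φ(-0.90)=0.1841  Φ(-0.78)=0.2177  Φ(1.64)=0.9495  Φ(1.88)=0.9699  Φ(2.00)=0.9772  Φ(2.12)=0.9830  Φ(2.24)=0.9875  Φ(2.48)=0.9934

(8.038, 11.350)

Lower: z₀ + z₁ = 0.179 + (-1.645) = -1.466; 1 − a(z₀+z₁) = 1 − (-0.039)(-1.466) = 0.9428; argument = 0.179 + (-1.466)/0.9428 = -1.3759 → -1.38.
α₁ = Φ(-1.38) = 0.0838; rank = round(1000 × 0.0838) = 84; θ*₍84₎ = 8.038.
Upper: z₀ + z₂ = 1.824; 1 − a(z₀+z₂) = 1.0711; argument = 1.8819 → 1.88; α₂ = 0.9699; rank = 970; θ*₍970₎ = 11.350.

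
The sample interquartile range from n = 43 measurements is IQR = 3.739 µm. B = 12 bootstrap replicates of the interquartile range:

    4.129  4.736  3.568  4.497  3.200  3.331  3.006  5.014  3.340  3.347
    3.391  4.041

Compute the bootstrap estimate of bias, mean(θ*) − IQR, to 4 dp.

mean(θ*) = (4.129 + 4.736 + 3.568 + 4.497 + 3.200 + 3.331 + 3.006 + 5.014 + 3.340 + 3.347 + 3.391 + 4.041) / 12 = 3.80000
bias = 3.80000 − 3.739

bias = +0.0610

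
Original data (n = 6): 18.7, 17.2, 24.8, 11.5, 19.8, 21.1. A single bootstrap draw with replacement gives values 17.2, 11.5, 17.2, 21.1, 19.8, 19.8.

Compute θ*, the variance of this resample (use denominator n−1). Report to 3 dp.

θ* = 11.859

Mean = 17.7667; sum of squared deviations = 59.2933
s² = 59.2933 / 5 = 11.8587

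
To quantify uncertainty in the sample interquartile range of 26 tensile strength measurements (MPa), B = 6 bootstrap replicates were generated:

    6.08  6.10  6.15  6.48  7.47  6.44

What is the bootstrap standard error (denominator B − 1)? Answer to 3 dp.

Bootstrap SE is the standard deviation of the 6 replicate interquartile ranges.
Mean of replicates: (6.08 + 6.10 + 6.15 + 6.48 + 7.47 + 6.44) / 6 = 38.7200 / 6 = 6.4533
Sum of squared deviations: (−0.3733)² + (−0.3533)² + (−0.3033)² + (+0.0267)² + (+1.0167)² + (−0.0133)² = 1.3907
Variance = 1.3907 / 5 = 0.2781
SE* = √0.2781

SE* = 0.527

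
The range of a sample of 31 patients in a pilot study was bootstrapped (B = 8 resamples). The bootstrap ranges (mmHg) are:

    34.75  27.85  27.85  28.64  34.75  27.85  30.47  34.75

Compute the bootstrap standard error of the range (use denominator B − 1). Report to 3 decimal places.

Bootstrap SE is the standard deviation of the 8 replicate ranges.
Mean of replicates: (34.75 + 27.85 + 27.85 + 28.64 + 34.75 + 27.85 + 30.47 + 34.75) / 8 = 246.9100 / 8 = 30.8637
Sum of squared deviations: (+3.8863)² + (−3.0137)² + (−3.0137)² + (−2.2237)² + (+3.8863)² + (−3.0137)² + (−0.3938)² + (+3.8863)² = 77.6570
Variance = 77.6570 / 7 = 11.0939
SE* = √11.0939

SE* = 3.331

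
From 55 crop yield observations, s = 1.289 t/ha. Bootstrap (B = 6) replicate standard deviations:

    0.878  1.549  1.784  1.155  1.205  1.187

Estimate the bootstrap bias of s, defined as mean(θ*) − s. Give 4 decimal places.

bias = +0.0040

mean(θ*) = (0.878 + 1.549 + 1.784 + 1.155 + 1.205 + 1.187) / 6 = 1.29300
bias = 1.29300 − 1.289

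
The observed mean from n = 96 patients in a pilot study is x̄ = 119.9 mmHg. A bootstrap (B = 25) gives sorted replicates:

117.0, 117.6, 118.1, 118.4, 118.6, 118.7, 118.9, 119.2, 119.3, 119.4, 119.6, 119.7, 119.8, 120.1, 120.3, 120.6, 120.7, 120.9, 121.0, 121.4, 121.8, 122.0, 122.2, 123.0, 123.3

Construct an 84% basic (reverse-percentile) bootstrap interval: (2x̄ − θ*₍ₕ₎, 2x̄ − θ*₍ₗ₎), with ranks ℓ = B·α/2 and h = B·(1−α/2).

Percentile endpoints at ranks 2 and 23: θ*₍2₎ = 117.6, θ*₍23₎ = 122.2.
Basic interval reflects these around x̄:
  lower = 2 × 119.9 − 122.2 = 117.6
  upper = 2 × 119.9 − 117.6 = 122.2

(117.6, 122.2)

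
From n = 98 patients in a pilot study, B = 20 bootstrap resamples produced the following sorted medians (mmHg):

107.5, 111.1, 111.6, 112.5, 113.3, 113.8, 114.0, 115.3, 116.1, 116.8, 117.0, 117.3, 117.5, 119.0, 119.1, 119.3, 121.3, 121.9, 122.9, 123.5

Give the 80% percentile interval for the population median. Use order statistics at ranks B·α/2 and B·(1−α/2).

(111.1, 121.9)

α = 0.20; lower rank = 20 × 0.100 = 2; upper rank = 20 × 0.900 = 18.
The 2nd smallest replicate is 111.1; the 18th is 121.9.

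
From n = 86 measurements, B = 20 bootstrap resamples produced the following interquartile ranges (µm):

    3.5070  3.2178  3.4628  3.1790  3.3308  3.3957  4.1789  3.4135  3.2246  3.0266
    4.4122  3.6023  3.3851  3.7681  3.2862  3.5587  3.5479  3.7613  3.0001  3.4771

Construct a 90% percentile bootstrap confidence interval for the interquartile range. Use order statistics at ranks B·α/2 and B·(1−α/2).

(3.0001, 4.1789)

Sorted replicates: 3.0001, 3.0266, 3.1790, 3.2178, 3.2246, 3.2862, 3.3308, 3.3851, 3.3957, 3.4135, 3.4628, 3.4771, 3.5070, 3.5479, 3.5587, 3.6023, 3.7613, 3.7681, 4.1789, 4.4122
α = 0.10; lower rank = 20 × 0.050 = 1; upper rank = 20 × 0.950 = 19.
The 1st smallest replicate is 3.0001; the 19th is 4.1789.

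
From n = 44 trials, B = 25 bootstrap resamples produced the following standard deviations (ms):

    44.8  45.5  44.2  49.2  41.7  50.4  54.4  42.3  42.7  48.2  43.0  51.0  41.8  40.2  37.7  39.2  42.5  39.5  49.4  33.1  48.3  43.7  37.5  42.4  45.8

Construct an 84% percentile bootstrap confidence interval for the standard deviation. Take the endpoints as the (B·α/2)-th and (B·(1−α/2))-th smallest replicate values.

Sorted replicates: 33.1, 37.5, 37.7, 39.2, 39.5, 40.2, 41.7, 41.8, 42.3, 42.4, 42.5, 42.7, 43.0, 43.7, 44.2, 44.8, 45.5, 45.8, 48.2, 48.3, 49.2, 49.4, 50.4, 51.0, 54.4
α = 0.16; lower rank = 25 × 0.080 = 2; upper rank = 25 × 0.920 = 23.
The 2nd smallest replicate is 37.5; the 23rd is 50.4.

(37.5, 50.4)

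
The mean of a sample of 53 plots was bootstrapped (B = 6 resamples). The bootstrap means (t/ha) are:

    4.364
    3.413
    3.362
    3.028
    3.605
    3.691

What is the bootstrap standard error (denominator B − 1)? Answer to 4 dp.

Bootstrap SE is the standard deviation of the 6 replicate means.
Mean of replicates: (4.364 + 3.413 + 3.362 + 3.028 + 3.605 + 3.691) / 6 = 21.46300 / 6 = 3.57717
Sum of squared deviations: (+0.78683)² + (−0.16417)² + (−0.21517)² + (−0.54917)² + (+0.02783)² + (+0.11383)² = 1.00767
Variance = 1.00767 / 5 = 0.20153
SE* = √0.20153

SE* = 0.4489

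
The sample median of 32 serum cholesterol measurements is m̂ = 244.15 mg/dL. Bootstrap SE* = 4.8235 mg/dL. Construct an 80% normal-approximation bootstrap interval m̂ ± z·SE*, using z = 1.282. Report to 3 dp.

Margin = 1.282 × 4.8235 = 6.1837
Interval: 244.15 ± 6.1837

(237.966, 250.334)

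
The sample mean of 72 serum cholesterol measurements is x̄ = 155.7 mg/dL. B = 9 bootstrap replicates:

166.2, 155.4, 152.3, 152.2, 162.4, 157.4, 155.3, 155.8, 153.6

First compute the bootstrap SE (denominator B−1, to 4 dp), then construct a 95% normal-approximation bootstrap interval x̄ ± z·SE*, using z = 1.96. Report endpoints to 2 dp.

(146.48, 164.92)

Mean of replicates = 156.7333; sum of squared deviations = 176.9000; SE* = √(176.9000/8) = 4.7024
Margin = 1.96 × 4.7024 = 9.217
Interval: 155.7 ± 9.217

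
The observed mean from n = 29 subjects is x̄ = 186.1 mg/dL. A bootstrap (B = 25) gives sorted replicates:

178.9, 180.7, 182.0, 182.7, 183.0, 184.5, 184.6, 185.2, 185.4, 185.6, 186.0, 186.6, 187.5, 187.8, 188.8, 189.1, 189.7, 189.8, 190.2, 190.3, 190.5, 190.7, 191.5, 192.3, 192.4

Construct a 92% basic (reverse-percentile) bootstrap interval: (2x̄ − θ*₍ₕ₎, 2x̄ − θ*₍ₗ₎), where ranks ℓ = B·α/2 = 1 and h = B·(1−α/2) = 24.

(179.9, 193.3)

Percentile endpoints at ranks 1 and 24: θ*₍1₎ = 178.9, θ*₍24₎ = 192.3.
Basic interval reflects these around x̄:
  lower = 2 × 186.1 − 192.3 = 179.9
  upper = 2 × 186.1 − 178.9 = 193.3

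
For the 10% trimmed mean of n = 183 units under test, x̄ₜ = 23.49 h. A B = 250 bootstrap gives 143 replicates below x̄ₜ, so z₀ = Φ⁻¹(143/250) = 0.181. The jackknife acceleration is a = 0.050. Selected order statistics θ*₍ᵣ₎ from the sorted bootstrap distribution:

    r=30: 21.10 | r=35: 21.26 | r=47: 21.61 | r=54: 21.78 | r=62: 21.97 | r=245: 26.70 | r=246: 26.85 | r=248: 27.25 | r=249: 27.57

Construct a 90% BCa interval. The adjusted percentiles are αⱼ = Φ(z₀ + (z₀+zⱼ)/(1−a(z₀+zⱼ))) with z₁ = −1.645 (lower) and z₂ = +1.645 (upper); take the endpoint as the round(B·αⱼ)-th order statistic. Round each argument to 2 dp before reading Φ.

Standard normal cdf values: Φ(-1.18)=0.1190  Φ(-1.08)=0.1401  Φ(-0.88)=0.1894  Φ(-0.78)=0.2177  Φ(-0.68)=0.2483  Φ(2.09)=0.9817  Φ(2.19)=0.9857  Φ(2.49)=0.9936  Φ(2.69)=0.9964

Lower: z₀ + z₁ = 0.181 + (-1.645) = -1.464; 1 − a(z₀+z₁) = 1 − (0.050)(-1.464) = 1.0732; argument = 0.181 + (-1.464)/1.0732 = -1.1831 → -1.18.
α₁ = Φ(-1.18) = 0.1190; rank = round(250 × 0.1190) = 30; θ*₍30₎ = 21.10.
Upper: z₀ + z₂ = 1.826; 1 − a(z₀+z₂) = 0.9087; argument = 2.1905 → 2.19; α₂ = 0.9857; rank = 246; θ*₍246₎ = 26.85.

(21.10, 26.85)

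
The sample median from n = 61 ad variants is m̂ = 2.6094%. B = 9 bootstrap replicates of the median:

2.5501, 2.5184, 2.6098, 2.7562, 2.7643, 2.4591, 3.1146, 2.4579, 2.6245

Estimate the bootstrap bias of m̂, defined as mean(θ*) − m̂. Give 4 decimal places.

bias = +0.0411

mean(θ*) = (2.5501 + 2.5184 + 2.6098 + 2.7562 + 2.7643 + 2.4591 + 3.1146 + 2.4579 + 2.6245) / 9 = 2.65054
bias = 2.65054 − 2.6094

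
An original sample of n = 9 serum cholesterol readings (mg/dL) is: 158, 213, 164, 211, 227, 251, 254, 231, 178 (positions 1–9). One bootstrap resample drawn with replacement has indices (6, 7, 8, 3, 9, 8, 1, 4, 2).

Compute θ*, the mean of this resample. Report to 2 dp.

Resample values: 251, 254, 231, 164, 178, 231, 158, 211, 213.
Mean = (251 + 254 + 231 + 164 + 178 + 231 + 158 + 211 + 213) / 9 = 1891.0 / 9 = 210.11

θ* = 210.11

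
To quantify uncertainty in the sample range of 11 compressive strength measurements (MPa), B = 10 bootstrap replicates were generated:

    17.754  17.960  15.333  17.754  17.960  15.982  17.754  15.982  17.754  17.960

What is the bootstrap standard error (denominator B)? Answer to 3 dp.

SE* = 0.970

Bootstrap SE is the standard deviation of the 10 replicate ranges.
Mean of replicates: (17.754 + 17.960 + 15.333 + 17.754 + 17.960 + 15.982 + 17.754 + 15.982 + 17.754 + 17.960) / 10 = 172.1930 / 10 = 17.2193
Sum of squared deviations: (+0.5347)² + (+0.7407)² + (−1.8863)² + (+0.5347)² + (+0.7407)² + (−1.2373)² + (+0.5347)² + (−1.2373)² + (+0.5347)² + (+0.7407)² = 9.4095
Variance = 9.4095 / 10 = 0.9409
SE* = √0.9409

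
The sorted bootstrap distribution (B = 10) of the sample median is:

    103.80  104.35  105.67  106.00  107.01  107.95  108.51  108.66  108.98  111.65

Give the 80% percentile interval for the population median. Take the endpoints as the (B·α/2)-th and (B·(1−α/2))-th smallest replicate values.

(103.80, 108.98)

α = 0.20; lower rank = 10 × 0.100 = 1; upper rank = 10 × 0.900 = 9.
The 1st smallest replicate is 103.80; the 9th is 108.98.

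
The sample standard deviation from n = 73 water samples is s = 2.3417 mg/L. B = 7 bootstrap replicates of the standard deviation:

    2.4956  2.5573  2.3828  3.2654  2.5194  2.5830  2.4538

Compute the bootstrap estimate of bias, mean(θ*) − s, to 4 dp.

mean(θ*) = (2.4956 + 2.5573 + 2.3828 + 3.2654 + 2.5194 + 2.5830 + 2.4538) / 7 = 2.60819
bias = 2.60819 − 2.3417

bias = +0.2665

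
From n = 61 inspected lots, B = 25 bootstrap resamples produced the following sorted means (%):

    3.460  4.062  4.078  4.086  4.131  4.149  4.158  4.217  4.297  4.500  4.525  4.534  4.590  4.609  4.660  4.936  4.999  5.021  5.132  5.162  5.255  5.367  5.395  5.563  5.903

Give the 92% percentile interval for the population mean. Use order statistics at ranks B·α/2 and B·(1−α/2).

(3.460, 5.563)

α = 0.08; lower rank = 25 × 0.040 = 1; upper rank = 25 × 0.960 = 24.
The 1st smallest replicate is 3.460; the 24th is 5.563.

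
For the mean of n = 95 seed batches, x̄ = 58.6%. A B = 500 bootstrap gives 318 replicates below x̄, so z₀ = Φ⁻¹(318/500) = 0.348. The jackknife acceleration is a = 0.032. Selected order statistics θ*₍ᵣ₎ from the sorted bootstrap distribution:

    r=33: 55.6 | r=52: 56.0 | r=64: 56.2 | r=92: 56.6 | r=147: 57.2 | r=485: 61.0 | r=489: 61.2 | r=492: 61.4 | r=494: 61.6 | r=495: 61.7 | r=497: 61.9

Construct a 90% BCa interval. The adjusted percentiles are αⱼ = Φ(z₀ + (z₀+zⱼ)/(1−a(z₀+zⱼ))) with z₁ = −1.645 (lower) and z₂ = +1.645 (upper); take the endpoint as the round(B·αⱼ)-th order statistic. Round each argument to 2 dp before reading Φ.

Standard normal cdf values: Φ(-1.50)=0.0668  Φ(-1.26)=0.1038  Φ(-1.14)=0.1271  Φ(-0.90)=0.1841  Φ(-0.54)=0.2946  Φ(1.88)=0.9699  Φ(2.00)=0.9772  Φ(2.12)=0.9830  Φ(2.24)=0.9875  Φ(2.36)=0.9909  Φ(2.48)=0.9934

Lower: z₀ + z₁ = 0.348 + (-1.645) = -1.297; 1 − a(z₀+z₁) = 1 − (0.032)(-1.297) = 1.0415; argument = 0.348 + (-1.297)/1.0415 = -0.8973 → -0.90.
α₁ = Φ(-0.90) = 0.1841; rank = round(500 × 0.1841) = 92; θ*₍92₎ = 56.6.
Upper: z₀ + z₂ = 1.993; 1 − a(z₀+z₂) = 0.9362; argument = 2.4768 → 2.48; α₂ = 0.9934; rank = 497; θ*₍497₎ = 61.9.

(56.6, 61.9)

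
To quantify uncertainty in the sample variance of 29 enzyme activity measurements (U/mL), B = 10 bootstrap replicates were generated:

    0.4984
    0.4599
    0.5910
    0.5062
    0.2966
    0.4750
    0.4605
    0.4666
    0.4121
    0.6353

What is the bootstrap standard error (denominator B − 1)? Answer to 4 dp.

Bootstrap SE is the standard deviation of the 10 replicate variances.
Mean of replicates: (0.4984 + 0.4599 + 0.5910 + 0.5062 + 0.2966 + 0.4750 + 0.4605 + 0.4666 + 0.4121 + 0.6353) / 10 = 4.80160 / 10 = 0.48016
Sum of squared deviations: (+0.01824)² + (−0.02026)² + (+0.11084)² + (+0.02604)² + (−0.18356)² + (−0.00516)² + (−0.01966)² + (−0.01356)² + (−0.06806)² + (+0.15514)² = 0.07670
Variance = 0.07670 / 9 = 0.00852
SE* = √0.00852

SE* = 0.0923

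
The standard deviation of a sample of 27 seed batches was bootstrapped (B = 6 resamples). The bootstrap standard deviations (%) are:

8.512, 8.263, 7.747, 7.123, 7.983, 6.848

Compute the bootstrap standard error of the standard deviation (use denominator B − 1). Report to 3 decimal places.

Bootstrap SE is the standard deviation of the 6 replicate standard deviations.
Mean of replicates: (8.512 + 8.263 + 7.747 + 7.123 + 7.983 + 6.848) / 6 = 46.4760 / 6 = 7.7460
Sum of squared deviations: (+0.7660)² + (+0.5170)² + (+0.0010)² + (−0.6230)² + (+0.2370)² + (−0.8980)² = 2.1047
Variance = 2.1047 / 5 = 0.4209
SE* = √0.4209

SE* = 0.649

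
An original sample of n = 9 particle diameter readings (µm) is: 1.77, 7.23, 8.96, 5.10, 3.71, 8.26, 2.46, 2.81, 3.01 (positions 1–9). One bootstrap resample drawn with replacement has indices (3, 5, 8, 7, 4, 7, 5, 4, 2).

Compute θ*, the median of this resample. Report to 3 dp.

Resample values: 8.96, 3.71, 2.81, 2.46, 5.10, 2.46, 3.71, 5.10, 7.23.
Sorted: 2.46, 2.46, 2.81, 3.71, 3.71, 5.10, 5.10, 7.23, 8.96
Median = middle value = 3.710

θ* = 3.710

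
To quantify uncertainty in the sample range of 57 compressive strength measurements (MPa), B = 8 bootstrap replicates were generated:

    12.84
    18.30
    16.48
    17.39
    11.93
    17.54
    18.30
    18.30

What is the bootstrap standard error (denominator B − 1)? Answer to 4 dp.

Bootstrap SE is the standard deviation of the 8 replicate ranges.
Mean of replicates: (12.84 + 18.30 + 16.48 + 17.39 + 11.93 + 17.54 + 18.30 + 18.30) / 8 = 131.08000 / 8 = 16.38500
Sum of squared deviations: (−3.54500)² + (+1.91500)² + (+0.09500)² + (+1.00500)² + (−4.45500)² + (+1.15500)² + (+1.91500)² + (+1.91500)² = 45.76880
Variance = 45.76880 / 7 = 6.53840
SE* = √6.53840

SE* = 2.5570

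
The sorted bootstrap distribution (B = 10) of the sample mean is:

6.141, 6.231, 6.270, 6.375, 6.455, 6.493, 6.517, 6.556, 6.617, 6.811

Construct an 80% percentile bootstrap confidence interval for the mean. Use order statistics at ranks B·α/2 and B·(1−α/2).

α = 0.20; lower rank = 10 × 0.100 = 1; upper rank = 10 × 0.900 = 9.
The 1st smallest replicate is 6.141; the 9th is 6.617.

(6.141, 6.617)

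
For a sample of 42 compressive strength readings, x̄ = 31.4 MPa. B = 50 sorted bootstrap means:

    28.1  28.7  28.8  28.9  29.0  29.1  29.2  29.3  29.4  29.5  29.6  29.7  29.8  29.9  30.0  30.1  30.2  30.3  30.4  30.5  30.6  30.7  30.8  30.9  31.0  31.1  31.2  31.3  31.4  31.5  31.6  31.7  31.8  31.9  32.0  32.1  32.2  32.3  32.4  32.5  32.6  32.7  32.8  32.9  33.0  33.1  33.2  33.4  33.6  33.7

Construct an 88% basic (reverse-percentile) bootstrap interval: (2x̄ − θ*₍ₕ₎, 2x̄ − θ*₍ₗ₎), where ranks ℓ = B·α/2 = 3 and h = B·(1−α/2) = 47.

(29.6, 34.0)

Percentile endpoints at ranks 3 and 47: θ*₍3₎ = 28.8, θ*₍47₎ = 33.2.
Basic interval reflects these around x̄:
  lower = 2 × 31.4 − 33.2 = 29.6
  upper = 2 × 31.4 − 28.8 = 34.0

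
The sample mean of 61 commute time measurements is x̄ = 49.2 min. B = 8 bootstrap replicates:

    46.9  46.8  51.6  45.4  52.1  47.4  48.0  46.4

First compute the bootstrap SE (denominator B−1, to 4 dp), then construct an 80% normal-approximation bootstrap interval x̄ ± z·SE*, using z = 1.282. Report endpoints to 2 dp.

(46.06, 52.34)

Mean of replicates = 48.0750; sum of squared deviations = 42.0550; SE* = √(42.0550/7) = 2.4511
Margin = 1.282 × 2.4511 = 3.142
Interval: 49.2 ± 3.142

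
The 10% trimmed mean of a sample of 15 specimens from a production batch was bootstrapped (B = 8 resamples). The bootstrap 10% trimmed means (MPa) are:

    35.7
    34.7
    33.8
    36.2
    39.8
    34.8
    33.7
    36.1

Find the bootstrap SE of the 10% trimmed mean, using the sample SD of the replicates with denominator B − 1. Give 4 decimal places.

Bootstrap SE is the standard deviation of the 8 replicate 10% trimmed means.
Mean of replicates: (35.7 + 34.7 + 33.8 + 36.2 + 39.8 + 34.8 + 33.7 + 36.1) / 8 = 284.80000 / 8 = 35.60000
Sum of squared deviations: (+0.10000)² + (−0.90000)² + (−1.80000)² + (+0.60000)² + (+4.20000)² + (−0.80000)² + (−1.90000)² + (+0.50000)² = 26.56000
Variance = 26.56000 / 7 = 3.79429
SE* = √3.79429

SE* = 1.9479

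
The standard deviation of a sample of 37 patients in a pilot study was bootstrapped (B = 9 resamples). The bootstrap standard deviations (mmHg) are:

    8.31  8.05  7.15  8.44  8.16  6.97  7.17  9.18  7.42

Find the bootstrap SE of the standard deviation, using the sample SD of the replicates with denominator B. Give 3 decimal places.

SE* = 0.697

Bootstrap SE is the standard deviation of the 9 replicate standard deviations.
Mean of replicates: (8.31 + 8.05 + 7.15 + 8.44 + 8.16 + 6.97 + 7.17 + 9.18 + 7.42) / 9 = 70.8500 / 9 = 7.8722
Sum of squared deviations: (+0.4378)² + (+0.1778)² + (−0.7222)² + (+0.5678)² + (+0.2878)² + (−0.9022)² + (−0.7022)² + (+1.3078)² + (−0.4522)² = 4.3720
Variance = 4.3720 / 9 = 0.4858
SE* = √0.4858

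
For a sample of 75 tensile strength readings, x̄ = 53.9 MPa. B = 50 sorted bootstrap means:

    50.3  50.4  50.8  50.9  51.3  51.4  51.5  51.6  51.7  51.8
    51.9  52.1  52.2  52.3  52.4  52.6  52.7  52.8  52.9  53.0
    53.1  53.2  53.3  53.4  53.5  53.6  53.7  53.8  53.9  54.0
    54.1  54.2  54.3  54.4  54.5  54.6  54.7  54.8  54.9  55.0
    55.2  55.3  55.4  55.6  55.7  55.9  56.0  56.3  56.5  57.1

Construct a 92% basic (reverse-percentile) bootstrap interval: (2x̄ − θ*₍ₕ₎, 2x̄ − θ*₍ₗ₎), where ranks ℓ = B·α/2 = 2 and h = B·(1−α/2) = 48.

(51.5, 57.4)

Percentile endpoints at ranks 2 and 48: θ*₍2₎ = 50.4, θ*₍48₎ = 56.3.
Basic interval reflects these around x̄:
  lower = 2 × 53.9 − 56.3 = 51.5
  upper = 2 × 53.9 − 50.4 = 57.4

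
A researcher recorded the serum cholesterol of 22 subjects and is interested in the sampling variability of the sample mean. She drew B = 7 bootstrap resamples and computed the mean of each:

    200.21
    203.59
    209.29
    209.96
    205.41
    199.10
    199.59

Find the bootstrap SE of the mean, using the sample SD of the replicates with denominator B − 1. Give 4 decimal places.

SE* = 4.5347

Bootstrap SE is the standard deviation of the 7 replicate means.
Mean of replicates: (200.21 + 203.59 + 209.29 + 209.96 + 205.41 + 199.10 + 199.59) / 7 = 1427.15000 / 7 = 203.87857
Sum of squared deviations: (−3.66857)² + (−0.28857)² + (+5.41143)² + (+6.08143)² + (+1.53143)² + (−4.77857)² + (−4.28857)² = 123.38089
Variance = 123.38089 / 6 = 20.56348
SE* = √20.56348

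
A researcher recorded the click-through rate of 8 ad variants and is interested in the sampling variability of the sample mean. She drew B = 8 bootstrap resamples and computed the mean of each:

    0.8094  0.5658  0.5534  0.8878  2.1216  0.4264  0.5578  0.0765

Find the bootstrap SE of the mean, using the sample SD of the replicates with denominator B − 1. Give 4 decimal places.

Bootstrap SE is the standard deviation of the 8 replicate means.
Mean of replicates: (0.8094 + 0.5658 + 0.5534 + 0.8878 + 2.1216 + 0.4264 + 0.5578 + 0.0765) / 8 = 5.99870 / 8 = 0.74984
Sum of squared deviations: (+0.05956)² + (−0.18404)² + (−0.19644)² + (+0.13796)² + (+1.37176)² + (−0.32344)² + (−0.19204)² + (−0.67334)² = 2.57164
Variance = 2.57164 / 7 = 0.36738
SE* = √0.36738

SE* = 0.6061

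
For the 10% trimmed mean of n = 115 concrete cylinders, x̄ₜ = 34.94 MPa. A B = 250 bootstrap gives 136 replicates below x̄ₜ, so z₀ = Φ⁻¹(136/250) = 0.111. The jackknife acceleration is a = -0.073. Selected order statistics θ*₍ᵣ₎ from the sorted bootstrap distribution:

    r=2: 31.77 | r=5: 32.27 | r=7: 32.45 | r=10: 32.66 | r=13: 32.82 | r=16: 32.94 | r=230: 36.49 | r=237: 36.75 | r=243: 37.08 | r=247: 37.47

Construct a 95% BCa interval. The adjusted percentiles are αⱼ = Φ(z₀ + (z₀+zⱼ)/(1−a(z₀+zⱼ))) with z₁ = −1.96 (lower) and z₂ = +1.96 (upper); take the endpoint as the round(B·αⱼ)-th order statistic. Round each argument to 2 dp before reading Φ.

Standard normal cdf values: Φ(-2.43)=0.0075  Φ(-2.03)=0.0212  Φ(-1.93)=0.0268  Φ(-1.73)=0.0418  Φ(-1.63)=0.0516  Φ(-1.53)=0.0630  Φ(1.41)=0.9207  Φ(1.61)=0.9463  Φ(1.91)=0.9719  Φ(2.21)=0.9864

(32.27, 37.08)

Lower: z₀ + z₁ = 0.111 + (-1.960) = -1.849; 1 − a(z₀+z₁) = 1 − (-0.073)(-1.849) = 0.8650; argument = 0.111 + (-1.849)/0.8650 = -2.0265 → -2.03.
α₁ = Φ(-2.03) = 0.0212; rank = round(250 × 0.0212) = 5; θ*₍5₎ = 32.27.
Upper: z₀ + z₂ = 2.071; 1 − a(z₀+z₂) = 1.1512; argument = 1.9100 → 1.91; α₂ = 0.9719; rank = 243; θ*₍243₎ = 37.08.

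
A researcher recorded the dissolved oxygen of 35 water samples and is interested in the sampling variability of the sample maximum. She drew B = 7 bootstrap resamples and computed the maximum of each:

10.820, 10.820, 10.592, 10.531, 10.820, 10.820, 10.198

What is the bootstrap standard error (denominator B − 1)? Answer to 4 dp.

Bootstrap SE is the standard deviation of the 7 replicate maximums.
Mean of replicates: (10.820 + 10.820 + 10.592 + 10.531 + 10.820 + 10.820 + 10.198) / 7 = 74.60100 / 7 = 10.65729
Sum of squared deviations: (+0.16271)² + (+0.16271)² + (−0.06529)² + (−0.12629)² + (+0.16271)² + (+0.16271)² + (−0.45929)² = 0.33706
Variance = 0.33706 / 6 = 0.05618
SE* = √0.05618

SE* = 0.2370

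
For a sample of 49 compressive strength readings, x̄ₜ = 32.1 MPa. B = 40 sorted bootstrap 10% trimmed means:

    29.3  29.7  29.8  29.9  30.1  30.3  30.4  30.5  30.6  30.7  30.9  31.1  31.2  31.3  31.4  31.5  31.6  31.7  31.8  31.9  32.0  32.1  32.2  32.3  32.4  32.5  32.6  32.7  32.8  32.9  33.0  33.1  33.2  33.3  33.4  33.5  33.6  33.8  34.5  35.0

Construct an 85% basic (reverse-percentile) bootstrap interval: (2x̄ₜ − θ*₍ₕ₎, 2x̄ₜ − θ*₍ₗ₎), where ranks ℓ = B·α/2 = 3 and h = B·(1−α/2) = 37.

Percentile endpoints at ranks 3 and 37: θ*₍3₎ = 29.8, θ*₍37₎ = 33.6.
Basic interval reflects these around x̄ₜ:
  lower = 2 × 32.1 − 33.6 = 30.6
  upper = 2 × 32.1 − 29.8 = 34.4

(30.6, 34.4)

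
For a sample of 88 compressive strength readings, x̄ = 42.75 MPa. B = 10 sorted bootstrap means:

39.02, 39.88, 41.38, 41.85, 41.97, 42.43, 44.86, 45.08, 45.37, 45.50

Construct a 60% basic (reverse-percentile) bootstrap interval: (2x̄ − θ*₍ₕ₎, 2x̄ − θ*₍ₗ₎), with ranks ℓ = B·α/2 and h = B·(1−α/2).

Percentile endpoints at ranks 2 and 8: θ*₍2₎ = 39.88, θ*₍8₎ = 45.08.
Basic interval reflects these around x̄:
  lower = 2 × 42.75 − 45.08 = 40.42
  upper = 2 × 42.75 − 39.88 = 45.62

(40.42, 45.62)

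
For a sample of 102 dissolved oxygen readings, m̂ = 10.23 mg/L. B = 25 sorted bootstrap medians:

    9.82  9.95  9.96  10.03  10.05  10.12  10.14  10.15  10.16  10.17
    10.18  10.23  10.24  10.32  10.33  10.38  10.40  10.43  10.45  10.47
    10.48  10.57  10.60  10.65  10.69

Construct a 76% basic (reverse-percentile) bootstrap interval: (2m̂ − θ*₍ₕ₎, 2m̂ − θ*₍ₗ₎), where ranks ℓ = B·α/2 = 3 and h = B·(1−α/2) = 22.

Percentile endpoints at ranks 3 and 22: θ*₍3₎ = 9.96, θ*₍22₎ = 10.57.
Basic interval reflects these around m̂:
  lower = 2 × 10.23 − 10.57 = 9.89
  upper = 2 × 10.23 − 9.96 = 10.50

(9.89, 10.50)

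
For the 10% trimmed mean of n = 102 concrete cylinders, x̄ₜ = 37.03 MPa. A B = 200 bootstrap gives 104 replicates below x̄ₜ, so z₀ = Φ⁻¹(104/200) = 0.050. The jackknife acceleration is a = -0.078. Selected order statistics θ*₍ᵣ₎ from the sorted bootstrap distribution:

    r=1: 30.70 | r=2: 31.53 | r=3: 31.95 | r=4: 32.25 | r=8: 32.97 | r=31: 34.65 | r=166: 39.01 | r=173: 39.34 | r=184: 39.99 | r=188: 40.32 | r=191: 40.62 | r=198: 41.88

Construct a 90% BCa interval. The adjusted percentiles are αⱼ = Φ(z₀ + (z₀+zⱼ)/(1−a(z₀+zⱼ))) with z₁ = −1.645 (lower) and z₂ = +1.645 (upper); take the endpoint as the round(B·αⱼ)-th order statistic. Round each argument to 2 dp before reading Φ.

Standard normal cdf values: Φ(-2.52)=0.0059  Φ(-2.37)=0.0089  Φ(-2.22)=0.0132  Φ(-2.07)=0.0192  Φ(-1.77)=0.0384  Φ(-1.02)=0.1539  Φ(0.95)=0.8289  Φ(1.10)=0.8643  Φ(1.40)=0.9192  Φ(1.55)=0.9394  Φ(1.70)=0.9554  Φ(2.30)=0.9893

(32.97, 40.32)

Lower: z₀ + z₁ = 0.050 + (-1.645) = -1.595; 1 − a(z₀+z₁) = 1 − (-0.078)(-1.595) = 0.8756; argument = 0.050 + (-1.595)/0.8756 = -1.7716 → -1.77.
α₁ = Φ(-1.77) = 0.0384; rank = round(200 × 0.0384) = 8; θ*₍8₎ = 32.97.
Upper: z₀ + z₂ = 1.695; 1 − a(z₀+z₂) = 1.1322; argument = 1.5471 → 1.55; α₂ = 0.9394; rank = 188; θ*₍188₎ = 40.32.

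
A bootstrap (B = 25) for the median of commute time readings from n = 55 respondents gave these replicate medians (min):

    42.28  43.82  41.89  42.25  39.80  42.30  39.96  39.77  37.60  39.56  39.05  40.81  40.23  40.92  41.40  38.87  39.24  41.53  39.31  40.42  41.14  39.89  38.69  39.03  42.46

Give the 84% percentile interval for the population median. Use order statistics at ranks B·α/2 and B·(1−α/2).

Sorted replicates: 37.60, 38.69, 38.87, 39.03, 39.05, 39.24, 39.31, 39.56, 39.77, 39.80, 39.89, 39.96, 40.23, 40.42, 40.81, 40.92, 41.14, 41.40, 41.53, 41.89, 42.25, 42.28, 42.30, 42.46, 43.82
α = 0.16; lower rank = 25 × 0.080 = 2; upper rank = 25 × 0.920 = 23.
The 2nd smallest replicate is 38.69; the 23rd is 42.30.

(38.69, 42.30)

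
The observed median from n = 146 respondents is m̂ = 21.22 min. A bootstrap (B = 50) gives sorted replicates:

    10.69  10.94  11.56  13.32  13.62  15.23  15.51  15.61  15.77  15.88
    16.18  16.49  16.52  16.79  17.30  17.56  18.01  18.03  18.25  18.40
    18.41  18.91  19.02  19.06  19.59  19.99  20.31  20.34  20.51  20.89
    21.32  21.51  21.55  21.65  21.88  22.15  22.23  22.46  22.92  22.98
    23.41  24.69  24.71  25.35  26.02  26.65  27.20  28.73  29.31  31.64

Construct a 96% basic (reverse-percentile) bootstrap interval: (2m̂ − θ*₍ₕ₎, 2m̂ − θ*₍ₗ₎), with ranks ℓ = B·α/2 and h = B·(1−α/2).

(13.13, 31.75)

Percentile endpoints at ranks 1 and 49: θ*₍1₎ = 10.69, θ*₍49₎ = 29.31.
Basic interval reflects these around m̂:
  lower = 2 × 21.22 − 29.31 = 13.13
  upper = 2 × 21.22 − 10.69 = 31.75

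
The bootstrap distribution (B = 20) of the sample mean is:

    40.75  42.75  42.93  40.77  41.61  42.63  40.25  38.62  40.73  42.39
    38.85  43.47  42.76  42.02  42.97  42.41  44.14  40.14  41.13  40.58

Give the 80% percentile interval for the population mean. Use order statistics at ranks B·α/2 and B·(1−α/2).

(38.85, 42.97)

Sorted replicates: 38.62, 38.85, 40.14, 40.25, 40.58, 40.73, 40.75, 40.77, 41.13, 41.61, 42.02, 42.39, 42.41, 42.63, 42.75, 42.76, 42.93, 42.97, 43.47, 44.14
α = 0.20; lower rank = 20 × 0.100 = 2; upper rank = 20 × 0.900 = 18.
The 2nd smallest replicate is 38.85; the 18th is 42.97.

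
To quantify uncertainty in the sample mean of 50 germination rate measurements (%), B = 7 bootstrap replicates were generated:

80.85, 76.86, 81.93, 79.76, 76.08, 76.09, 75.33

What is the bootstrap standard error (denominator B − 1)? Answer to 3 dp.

Bootstrap SE is the standard deviation of the 7 replicate means.
Mean of replicates: (80.85 + 76.86 + 81.93 + 79.76 + 76.08 + 76.09 + 75.33) / 7 = 546.9000 / 7 = 78.1286
Sum of squared deviations: (+2.7214)² + (−1.2686)² + (+3.8014)² + (+1.6314)² + (−2.0486)² + (−2.0386)² + (−2.7986)² = 42.3123
Variance = 42.3123 / 6 = 7.0520
SE* = √7.0520

SE* = 2.656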